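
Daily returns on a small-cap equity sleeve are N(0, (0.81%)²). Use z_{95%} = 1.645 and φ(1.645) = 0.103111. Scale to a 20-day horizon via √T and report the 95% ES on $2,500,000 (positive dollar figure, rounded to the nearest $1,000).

σ_{20d} = 0.81% × √20 = 3.622%.
ES multiplier = φ(z)/(1−α) = 0.103111/0.05 = 2.062.
ES = 3.622% × 2.062 = 7.469%; on $2,500,000: $186,725.

$187,000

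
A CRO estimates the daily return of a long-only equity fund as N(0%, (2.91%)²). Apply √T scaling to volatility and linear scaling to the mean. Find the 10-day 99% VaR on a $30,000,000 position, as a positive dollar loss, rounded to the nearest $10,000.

$6,420,000

At 99%, z = 2.326.
σ_{10d} = 2.91% × √10 = 9.202%.
VaR = 2.326 × 9.202% = 21.404%.
On $30,000,000: 0.21404 × $30,000,000 = $6,421,200.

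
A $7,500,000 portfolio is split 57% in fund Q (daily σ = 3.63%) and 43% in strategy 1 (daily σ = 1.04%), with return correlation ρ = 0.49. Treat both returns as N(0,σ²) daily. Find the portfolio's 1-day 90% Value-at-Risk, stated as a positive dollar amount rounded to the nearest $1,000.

$223,000

σ_p² = 0.57²·3.63² + 0.43²·1.04² + 2·0.49·0.57·0.43·3.63·1.04 = 5.3880 (%²).
σ_p = √5.3880 = 2.321%.
At 90%, z = 1.282.
VaR = 1.282 × 2.321% = 2.976%; on $7,500,000 that is $223,200.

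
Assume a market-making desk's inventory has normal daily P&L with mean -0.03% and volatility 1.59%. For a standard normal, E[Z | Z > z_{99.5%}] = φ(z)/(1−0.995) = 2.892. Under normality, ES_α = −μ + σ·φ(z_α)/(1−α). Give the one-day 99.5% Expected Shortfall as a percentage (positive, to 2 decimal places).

ES = −(-0.03%) + 1.59% × 2.892 = 4.628%.

4.63%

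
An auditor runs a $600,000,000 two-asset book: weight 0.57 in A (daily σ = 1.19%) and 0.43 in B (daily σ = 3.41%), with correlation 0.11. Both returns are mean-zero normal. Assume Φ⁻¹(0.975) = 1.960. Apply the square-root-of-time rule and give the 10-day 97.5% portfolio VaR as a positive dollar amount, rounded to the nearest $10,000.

$62,550,000

σ_p = √(0.57²·1.19² + 0.43²·3.41² + 2·0.11·0.57·0.43·1.19·3.41) = 1.682%.
σ_{10d} = 1.682% × √10 = 5.319%.
VaR = 1.960 × 5.319% = 10.425%; on $600,000,000 that is $62,550,000.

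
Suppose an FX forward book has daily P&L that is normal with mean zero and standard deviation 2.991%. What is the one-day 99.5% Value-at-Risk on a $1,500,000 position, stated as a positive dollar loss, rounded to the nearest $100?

At 99.5% one-sided, z = 2.576.
VaR = z·σ = 2.576 × 2.991% = 7.705%.
On $1,500,000: 0.07705 × $1,500,000 = $115,575.

$115,600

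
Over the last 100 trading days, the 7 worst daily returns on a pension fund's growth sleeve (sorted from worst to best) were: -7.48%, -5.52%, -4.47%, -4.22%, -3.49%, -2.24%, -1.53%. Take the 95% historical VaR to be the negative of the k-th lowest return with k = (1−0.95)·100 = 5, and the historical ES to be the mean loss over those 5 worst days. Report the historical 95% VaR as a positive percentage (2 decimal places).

k = 5; the 5th lowest return is -3.49%, so VaR = 3.49%.

3.49%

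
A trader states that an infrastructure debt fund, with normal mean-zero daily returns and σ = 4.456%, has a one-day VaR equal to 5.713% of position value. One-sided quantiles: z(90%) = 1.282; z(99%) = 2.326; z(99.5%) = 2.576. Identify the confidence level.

90%

Implied z = VaR/σ = 5.713 / 4.456 = 1.282.
This matches z(90%) = 1.282.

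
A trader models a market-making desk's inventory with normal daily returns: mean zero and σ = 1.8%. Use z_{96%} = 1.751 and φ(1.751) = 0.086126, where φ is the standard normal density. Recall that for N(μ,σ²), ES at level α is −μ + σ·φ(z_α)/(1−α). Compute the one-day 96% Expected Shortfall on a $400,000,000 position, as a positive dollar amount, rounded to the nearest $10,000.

$15,500,000

Tail multiplier: φ(z)/(1−α) = 0.086126 / 0.04 = 2.153.
ES = 1.8% × 2.153 = 3.875%.
On $400,000,000: 0.03875 × $400,000,000 = $15,500,000.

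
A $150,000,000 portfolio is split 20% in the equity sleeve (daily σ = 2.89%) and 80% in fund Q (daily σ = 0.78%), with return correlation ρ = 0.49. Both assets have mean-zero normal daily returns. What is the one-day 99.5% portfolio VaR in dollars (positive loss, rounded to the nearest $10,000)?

$4,010,000

σ_p² = 0.2²·2.89² + 0.8²·0.78² + 2·0.49·0.2·0.8·2.89·0.78 = 1.0769 (%²).
σ_p = √1.0769 = 1.038%.
At 99.5%, z = 2.576.
VaR = 2.576 × 1.038% = 2.674%; on $150,000,000 that is $4,011,000.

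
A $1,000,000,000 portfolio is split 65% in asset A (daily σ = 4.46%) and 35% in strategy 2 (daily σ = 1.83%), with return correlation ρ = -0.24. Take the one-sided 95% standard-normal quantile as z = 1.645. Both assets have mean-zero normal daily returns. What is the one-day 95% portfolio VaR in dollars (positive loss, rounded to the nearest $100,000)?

σ_p² = 0.65²·4.46² + 0.35²·1.83² + 2·-0.24·0.65·0.35·4.46·1.83 = 7.9232 (%²).
σ_p = √7.9232 = 2.815%.
VaR = 1.645 × 2.815% = 4.631%; on $1,000,000,000 that is $46,310,000.

$46,300,000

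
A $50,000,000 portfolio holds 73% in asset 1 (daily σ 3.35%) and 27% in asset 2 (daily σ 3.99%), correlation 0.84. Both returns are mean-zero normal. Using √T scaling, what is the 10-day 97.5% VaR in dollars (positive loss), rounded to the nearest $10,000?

$10,540,000

σ_p = √(0.73²·3.35² + 0.27²·3.99² + 2·0.84·0.73·0.27·3.35·3.99) = 3.401%.
σ_{10d} = 3.401% × √10 = 10.755%.
z(97.5%) = 1.960.
VaR = 1.960 × 10.755% = 21.080%; on $50,000,000 that is $10,540,000.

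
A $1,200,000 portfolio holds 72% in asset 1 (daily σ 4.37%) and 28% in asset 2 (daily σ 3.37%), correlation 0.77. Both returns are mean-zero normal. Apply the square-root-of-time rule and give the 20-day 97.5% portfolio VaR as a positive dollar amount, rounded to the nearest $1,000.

$412,000

σ_p = √(0.72²·4.37² + 0.28²·3.37² + 2·0.77·0.72·0.28·4.37·3.37) = 3.919%.
σ_{20d} = 3.919% × √20 = 17.526%.
z(97.5%) = 1.960.
VaR = 1.960 × 17.526% = 34.351%; on $1,200,000 that is $412,212.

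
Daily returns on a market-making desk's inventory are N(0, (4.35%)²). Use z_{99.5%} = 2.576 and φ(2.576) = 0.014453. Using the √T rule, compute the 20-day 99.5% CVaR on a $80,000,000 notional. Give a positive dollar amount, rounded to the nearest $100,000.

σ_{20d} = 4.35% × √20 = 19.454%.
ES multiplier = φ(z)/(1−α) = 0.014453/0.005 = 2.891.
ES = 19.454% × 2.891 = 56.242%; on $80,000,000: $44,993,600.

$45,000,000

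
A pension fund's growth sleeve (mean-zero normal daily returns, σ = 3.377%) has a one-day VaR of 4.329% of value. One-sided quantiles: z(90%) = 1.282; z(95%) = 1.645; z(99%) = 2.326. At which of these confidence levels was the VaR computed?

90%

Implied z = VaR/σ = 4.329 / 3.377 = 1.282.
This matches z(90%) = 1.282.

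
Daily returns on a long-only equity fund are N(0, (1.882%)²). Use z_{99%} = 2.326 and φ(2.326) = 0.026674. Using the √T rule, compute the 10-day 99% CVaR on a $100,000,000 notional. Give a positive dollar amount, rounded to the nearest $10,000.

σ_{10d} = 1.882% × √10 = 5.951%.
ES multiplier = φ(z)/(1−α) = 0.026674/0.01 = 2.667.
ES = 5.951% × 2.667 = 15.871%; on $100,000,000: $15,871,000.

$15,870,000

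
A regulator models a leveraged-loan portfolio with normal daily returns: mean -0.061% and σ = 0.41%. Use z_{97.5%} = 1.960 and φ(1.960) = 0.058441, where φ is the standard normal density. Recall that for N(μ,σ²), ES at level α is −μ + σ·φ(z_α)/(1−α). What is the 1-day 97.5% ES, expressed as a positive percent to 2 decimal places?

1.02%

Tail multiplier: φ(z)/(1−α) = 0.058441 / 0.025 = 2.338.
ES = −(-0.061%) + 0.41% × 2.338 = 1.020%.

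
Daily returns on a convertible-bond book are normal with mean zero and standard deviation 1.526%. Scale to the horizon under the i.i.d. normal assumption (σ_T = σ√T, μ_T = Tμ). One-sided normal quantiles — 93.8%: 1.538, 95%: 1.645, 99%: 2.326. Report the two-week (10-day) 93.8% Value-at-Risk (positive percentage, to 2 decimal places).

σ_{10d} = 1.526% × √10 = 4.826%.
VaR = 1.538 × 4.826% = 7.422%.

7.42%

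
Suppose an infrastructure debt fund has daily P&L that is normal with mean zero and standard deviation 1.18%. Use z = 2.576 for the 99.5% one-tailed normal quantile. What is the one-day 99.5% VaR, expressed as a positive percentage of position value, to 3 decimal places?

VaR = z·σ = 2.576 × 1.18% = 3.040%.

3.040%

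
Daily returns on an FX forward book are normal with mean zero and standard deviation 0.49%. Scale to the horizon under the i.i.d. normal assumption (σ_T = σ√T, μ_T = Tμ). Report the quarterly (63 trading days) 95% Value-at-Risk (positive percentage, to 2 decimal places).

At 95%, z = 1.645.
σ_{63d} = 0.49% × √63 = 3.889%.
VaR = 1.645 × 3.889% = 6.397%.

6.40%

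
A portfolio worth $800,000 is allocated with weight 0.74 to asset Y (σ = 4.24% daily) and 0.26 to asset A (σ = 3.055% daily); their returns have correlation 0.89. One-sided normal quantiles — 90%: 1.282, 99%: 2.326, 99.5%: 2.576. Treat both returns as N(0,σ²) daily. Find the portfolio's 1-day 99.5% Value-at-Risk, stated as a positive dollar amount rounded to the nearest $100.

σ_p² = 0.74²·4.24² + 0.26²·3.055² + 2·0.89·0.74·0.26·4.24·3.055 = 14.9116 (%²).
σ_p = √14.9116 = 3.862%.
VaR = 2.576 × 3.862% = 9.949%; on $800,000 that is $79,592.

$79,600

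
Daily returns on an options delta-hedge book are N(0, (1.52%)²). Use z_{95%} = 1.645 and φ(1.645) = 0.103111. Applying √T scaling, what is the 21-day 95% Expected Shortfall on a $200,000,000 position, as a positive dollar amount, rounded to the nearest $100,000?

σ_{21d} = 1.52% × √21 = 6.966%.
ES multiplier = φ(z)/(1−α) = 0.103111/0.05 = 2.062.
ES = 6.966% × 2.062 = 14.364%; on $200,000,000: $28,728,000.

$28,700,000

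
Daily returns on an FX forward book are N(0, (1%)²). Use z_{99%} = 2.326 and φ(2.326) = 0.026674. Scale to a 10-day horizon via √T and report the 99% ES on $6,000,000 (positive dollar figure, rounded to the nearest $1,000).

$506,000

σ_{10d} = 1% × √10 = 3.162%.
ES multiplier = φ(z)/(1−α) = 0.026674/0.01 = 2.667.
ES = 3.162% × 2.667 = 8.433%; on $6,000,000: $505,980.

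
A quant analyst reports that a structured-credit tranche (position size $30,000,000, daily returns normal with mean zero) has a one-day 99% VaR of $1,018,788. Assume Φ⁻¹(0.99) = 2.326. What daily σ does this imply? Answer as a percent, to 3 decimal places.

1.460%

VaR as a fraction: $1,018,788 / $30,000,000 = 3.396%.
σ = VaR / z = 3.396% / 2.326 = 1.460%.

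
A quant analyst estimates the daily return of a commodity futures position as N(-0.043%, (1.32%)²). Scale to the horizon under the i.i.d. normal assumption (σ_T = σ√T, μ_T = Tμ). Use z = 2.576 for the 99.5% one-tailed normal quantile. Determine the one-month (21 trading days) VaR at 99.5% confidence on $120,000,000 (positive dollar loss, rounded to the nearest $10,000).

σ_{21d} = 1.32% × √21 = 6.049%; μ_{21d} = 21 × -0.043% = -0.903%.
VaR = −(-0.903%) + 2.576 × 6.049% = 16.485%.
On $120,000,000: 0.16485 × $120,000,000 = $19,782,000.

$19,780,000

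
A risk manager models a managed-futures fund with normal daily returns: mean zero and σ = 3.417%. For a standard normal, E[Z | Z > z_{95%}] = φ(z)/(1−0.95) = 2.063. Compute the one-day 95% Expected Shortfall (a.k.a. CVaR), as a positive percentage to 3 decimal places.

ES = 3.417% × 2.063 = 7.049%.

7.049%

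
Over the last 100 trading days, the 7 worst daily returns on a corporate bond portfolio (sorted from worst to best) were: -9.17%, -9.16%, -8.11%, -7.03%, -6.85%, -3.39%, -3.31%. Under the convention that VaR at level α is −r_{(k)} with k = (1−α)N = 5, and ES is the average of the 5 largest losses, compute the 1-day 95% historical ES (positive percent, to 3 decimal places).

8.064%

The 5 worst returns sum to -40.32%.
ES = −(-40.32%) / 5 = 8.064%.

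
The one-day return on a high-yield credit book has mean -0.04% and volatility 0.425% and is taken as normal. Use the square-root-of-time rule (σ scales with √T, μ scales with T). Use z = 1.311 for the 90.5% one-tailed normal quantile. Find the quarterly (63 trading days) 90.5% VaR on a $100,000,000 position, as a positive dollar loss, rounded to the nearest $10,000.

σ_{63d} = 0.425% × √63 = 3.373%; μ_{63d} = 63 × -0.04% = -2.520%.
VaR = −(-2.520%) + 1.311 × 3.373% = 6.942%.
On $100,000,000: 0.06942 × $100,000,000 = $6,942,000.

$6,940,000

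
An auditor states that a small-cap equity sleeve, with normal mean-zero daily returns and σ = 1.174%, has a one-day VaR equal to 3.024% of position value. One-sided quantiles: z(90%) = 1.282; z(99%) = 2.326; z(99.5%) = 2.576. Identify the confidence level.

99.5%

Implied z = VaR/σ = 3.024 / 1.174 = 2.576.
This matches z(99.5%) = 2.576.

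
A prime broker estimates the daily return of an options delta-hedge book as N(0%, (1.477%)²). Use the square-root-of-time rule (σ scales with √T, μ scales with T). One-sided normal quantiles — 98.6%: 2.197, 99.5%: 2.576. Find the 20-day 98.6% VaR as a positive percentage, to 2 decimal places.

14.51%

σ_{20d} = 1.477% × √20 = 6.605%.
VaR = 2.197 × 6.605% = 14.511%.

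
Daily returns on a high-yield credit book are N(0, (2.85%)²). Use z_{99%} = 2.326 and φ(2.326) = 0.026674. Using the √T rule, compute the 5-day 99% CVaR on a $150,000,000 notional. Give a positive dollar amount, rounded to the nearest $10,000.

$25,500,000

σ_{5d} = 2.85% × √5 = 6.373%.
ES multiplier = φ(z)/(1−α) = 0.026674/0.01 = 2.667.
ES = 6.373% × 2.667 = 16.997%; on $150,000,000: $25,495,500.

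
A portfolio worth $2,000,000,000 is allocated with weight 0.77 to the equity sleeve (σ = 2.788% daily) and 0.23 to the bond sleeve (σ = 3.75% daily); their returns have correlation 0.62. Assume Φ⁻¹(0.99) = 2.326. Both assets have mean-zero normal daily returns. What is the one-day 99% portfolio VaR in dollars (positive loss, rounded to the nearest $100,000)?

$128,700,000

σ_p² = 0.77²·2.788² + 0.23²·3.75² + 2·0.62·0.77·0.23·2.788·3.75 = 7.6484 (%²).
σ_p = √7.6484 = 2.766%.
VaR = 2.326 × 2.766% = 6.434%; on $2,000,000,000 that is $128,680,000.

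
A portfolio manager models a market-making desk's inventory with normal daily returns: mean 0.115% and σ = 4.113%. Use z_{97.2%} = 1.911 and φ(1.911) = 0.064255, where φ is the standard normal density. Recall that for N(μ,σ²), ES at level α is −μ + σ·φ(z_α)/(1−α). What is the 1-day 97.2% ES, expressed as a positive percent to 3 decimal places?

Tail multiplier: φ(z)/(1−α) = 0.064255 / 0.028 = 2.295.
ES = −(0.115%) + 4.113% × 2.295 = 9.324%.

9.324%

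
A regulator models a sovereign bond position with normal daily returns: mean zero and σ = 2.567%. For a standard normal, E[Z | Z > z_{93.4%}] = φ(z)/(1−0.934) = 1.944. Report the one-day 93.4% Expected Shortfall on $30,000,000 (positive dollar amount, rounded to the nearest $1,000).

ES = 2.567% × 1.944 = 4.990%.
On $30,000,000: 0.04990 × $30,000,000 = $1,497,000.

$1,497,000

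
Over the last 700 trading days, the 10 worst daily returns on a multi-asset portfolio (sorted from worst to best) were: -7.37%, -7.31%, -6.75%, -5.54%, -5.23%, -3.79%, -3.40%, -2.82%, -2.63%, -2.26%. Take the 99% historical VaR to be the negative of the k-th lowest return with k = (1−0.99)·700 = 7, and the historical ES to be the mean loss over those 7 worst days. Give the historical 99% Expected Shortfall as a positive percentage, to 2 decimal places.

5.63%

The 7 worst returns sum to -39.39%.
ES = −(-39.39%) / 7 = 5.6271…% ≈ 5.63%.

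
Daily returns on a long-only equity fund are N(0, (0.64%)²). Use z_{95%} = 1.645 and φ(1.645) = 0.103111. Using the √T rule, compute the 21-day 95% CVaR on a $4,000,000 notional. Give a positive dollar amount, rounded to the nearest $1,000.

$242,000

σ_{21d} = 0.64% × √21 = 2.933%.
ES multiplier = φ(z)/(1−α) = 0.103111/0.05 = 2.062.
ES = 2.933% × 2.062 = 6.048%; on $4,000,000: $241,920.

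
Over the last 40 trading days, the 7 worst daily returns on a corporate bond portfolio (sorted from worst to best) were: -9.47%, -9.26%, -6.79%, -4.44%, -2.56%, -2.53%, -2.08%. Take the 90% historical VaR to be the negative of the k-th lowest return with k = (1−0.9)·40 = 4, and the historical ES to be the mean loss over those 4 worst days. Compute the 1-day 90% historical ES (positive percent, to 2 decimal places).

The 4 worst returns sum to -29.96%.
ES = −(-29.96%) / 4 = 7.49%.

7.49%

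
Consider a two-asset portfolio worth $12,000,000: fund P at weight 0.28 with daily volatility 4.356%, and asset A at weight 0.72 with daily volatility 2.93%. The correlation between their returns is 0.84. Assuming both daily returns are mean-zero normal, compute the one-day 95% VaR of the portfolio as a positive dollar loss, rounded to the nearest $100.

$632,300

σ_p² = 0.28²·4.356² + 0.72²·2.93² + 2·0.84·0.28·0.72·4.356·2.93 = 10.2607 (%²).
σ_p = √10.2607 = 3.203%.
At 95%, z = 1.645.
VaR = 1.645 × 3.203% = 5.269%; on $12,000,000 that is $632,280.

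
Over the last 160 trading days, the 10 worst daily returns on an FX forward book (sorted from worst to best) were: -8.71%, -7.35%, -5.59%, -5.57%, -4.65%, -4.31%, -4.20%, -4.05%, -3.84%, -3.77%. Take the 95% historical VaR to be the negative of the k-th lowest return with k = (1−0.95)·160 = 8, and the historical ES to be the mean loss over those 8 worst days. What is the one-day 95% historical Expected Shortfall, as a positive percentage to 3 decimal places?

The 8 worst returns sum to -44.43%.
ES = −(-44.43%) / 8 = 5.55375% ≈ 5.554%.

5.554%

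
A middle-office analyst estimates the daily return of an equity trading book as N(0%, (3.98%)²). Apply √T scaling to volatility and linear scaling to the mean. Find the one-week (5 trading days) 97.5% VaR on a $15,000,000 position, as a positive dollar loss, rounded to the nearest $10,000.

At 97.5%, z = 1.960.
σ_{5d} = 3.98% × √5 = 8.900%.
VaR = 1.960 × 8.900% = 17.444%.
On $15,000,000: 0.17444 × $15,000,000 = $2,616,600.

$2,620,000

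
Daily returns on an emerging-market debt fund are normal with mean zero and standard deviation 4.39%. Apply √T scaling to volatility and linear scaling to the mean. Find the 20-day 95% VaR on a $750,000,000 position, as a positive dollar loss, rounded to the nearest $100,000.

$242,200,000

At 95%, z = 1.645.
σ_{20d} = 4.39% × √20 = 19.633%.
VaR = 1.645 × 19.633% = 32.296%.
On $750,000,000: 0.32296 × $750,000,000 = $242,220,000.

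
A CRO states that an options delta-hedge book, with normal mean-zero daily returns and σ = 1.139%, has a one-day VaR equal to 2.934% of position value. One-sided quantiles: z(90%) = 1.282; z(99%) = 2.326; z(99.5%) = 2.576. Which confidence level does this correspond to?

99.5%

Implied z = VaR/σ = 2.934 / 1.139 = 2.576.
This matches z(99.5%) = 2.576.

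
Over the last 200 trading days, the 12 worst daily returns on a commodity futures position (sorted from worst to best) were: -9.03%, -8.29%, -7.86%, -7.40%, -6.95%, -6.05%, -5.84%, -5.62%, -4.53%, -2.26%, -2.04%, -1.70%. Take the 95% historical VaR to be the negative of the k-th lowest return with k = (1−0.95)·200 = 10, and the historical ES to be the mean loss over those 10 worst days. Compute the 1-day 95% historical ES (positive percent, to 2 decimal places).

6.38%

The 10 worst returns sum to -63.83%.
ES = −(-63.83%) / 10 = 6.383% ≈ 6.38%.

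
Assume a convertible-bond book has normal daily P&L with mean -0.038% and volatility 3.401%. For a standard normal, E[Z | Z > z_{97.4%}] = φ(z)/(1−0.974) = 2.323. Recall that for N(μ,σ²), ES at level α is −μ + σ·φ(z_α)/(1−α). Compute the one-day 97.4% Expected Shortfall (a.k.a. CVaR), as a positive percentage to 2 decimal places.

ES = −(-0.038%) + 3.401% × 2.323 = 7.939%.

7.94%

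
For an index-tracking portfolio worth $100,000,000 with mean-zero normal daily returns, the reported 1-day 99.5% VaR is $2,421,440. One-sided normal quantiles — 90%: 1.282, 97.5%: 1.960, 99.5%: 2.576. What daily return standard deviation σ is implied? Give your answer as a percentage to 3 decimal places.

0.940%

VaR as a fraction: $2,421,440 / $100,000,000 = 2.421%.
σ = VaR / z = 2.421% / 2.576 = 0.940%.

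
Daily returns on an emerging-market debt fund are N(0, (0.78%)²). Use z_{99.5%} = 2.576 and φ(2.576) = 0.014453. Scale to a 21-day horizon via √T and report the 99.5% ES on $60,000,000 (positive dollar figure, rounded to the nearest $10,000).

$6,200,000

σ_{21d} = 0.78% × √21 = 3.574%.
ES multiplier = φ(z)/(1−α) = 0.014453/0.005 = 2.891.
ES = 3.574% × 2.891 = 10.332%; on $60,000,000: $6,199,200.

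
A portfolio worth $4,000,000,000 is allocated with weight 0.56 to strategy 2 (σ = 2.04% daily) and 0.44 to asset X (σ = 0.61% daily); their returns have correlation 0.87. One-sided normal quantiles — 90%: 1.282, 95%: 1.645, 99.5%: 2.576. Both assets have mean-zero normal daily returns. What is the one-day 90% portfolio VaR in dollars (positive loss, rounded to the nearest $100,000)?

σ_p² = 0.56²·2.04² + 0.44²·0.61² + 2·0.87·0.56·0.44·2.04·0.61 = 1.9106 (%²).
σ_p = √1.9106 = 1.382%.
VaR = 1.282 × 1.382% = 1.772%; on $4,000,000,000 that is $70,880,000.

$70,900,000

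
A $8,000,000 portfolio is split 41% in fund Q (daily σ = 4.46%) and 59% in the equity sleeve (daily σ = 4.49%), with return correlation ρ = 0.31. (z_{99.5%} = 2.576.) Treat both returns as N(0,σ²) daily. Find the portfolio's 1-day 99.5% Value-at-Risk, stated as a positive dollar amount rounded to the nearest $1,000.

$753,000

σ_p² = 0.41²·4.46² + 0.59²·4.49² + 2·0.31·0.41·0.59·4.46·4.49 = 13.3649 (%²).
σ_p = √13.3649 = 3.656%.
VaR = 2.576 × 3.656% = 9.418%; on $8,000,000 that is $753,440.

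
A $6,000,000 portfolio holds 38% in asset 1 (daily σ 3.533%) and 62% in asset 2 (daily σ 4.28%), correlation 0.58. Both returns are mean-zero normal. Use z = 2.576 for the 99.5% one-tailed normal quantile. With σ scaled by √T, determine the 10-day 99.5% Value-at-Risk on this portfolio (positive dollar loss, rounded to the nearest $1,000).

σ_p = √(0.38²·3.533² + 0.62²·4.28² + 2·0.58·0.38·0.62·3.533·4.28) = 3.602%.
σ_{10d} = 3.602% × √10 = 11.391%.
VaR = 2.576 × 11.391% = 29.343%; on $6,000,000 that is $1,760,580.

$1,761,000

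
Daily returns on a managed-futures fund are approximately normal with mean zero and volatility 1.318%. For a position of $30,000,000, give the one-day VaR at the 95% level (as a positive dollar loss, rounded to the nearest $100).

$650,400

At 95% one-sided, z = 1.645.
VaR = z·σ = 1.645 × 1.318% = 2.168%.
On $30,000,000: 0.02168 × $30,000,000 = $650,400.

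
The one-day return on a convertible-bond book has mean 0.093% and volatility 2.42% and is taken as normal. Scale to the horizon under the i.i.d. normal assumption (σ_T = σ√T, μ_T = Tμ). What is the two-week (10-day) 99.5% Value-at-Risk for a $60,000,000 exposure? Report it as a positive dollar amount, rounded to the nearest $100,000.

$11,300,000

At 99.5%, z = 2.576.
σ_{10d} = 2.42% × √10 = 7.653%; μ_{10d} = 10 × 0.093% = 0.930%.
VaR = −(0.930%) + 2.576 × 7.653% = 18.784%.
On $60,000,000: 0.18784 × $60,000,000 = $11,270,400.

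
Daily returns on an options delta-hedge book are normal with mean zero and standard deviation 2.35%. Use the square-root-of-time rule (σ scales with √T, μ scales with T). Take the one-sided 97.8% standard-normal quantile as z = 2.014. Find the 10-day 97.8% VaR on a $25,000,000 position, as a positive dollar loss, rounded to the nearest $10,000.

$3,740,000

σ_{10d} = 2.35% × √10 = 7.431%.
VaR = 2.014 × 7.431% = 14.966%.
On $25,000,000: 0.14966 × $25,000,000 = $3,741,500.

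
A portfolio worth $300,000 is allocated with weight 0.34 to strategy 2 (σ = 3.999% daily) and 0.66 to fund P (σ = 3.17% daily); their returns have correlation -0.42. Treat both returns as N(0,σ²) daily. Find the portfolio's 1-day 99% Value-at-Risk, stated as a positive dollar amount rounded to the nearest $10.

$13,670

σ_p² = 0.34²·3.999² + 0.66²·3.17² + 2·-0.42·0.34·0.66·3.999·3.17 = 3.8364 (%²).
σ_p = √3.8364 = 1.959%.
At 99%, z = 2.326.
VaR = 2.326 × 1.959% = 4.557%; on $300,000 that is $13,671.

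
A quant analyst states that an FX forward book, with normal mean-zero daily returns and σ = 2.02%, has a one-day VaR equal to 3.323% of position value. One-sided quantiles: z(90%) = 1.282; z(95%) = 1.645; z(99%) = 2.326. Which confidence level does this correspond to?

95%

Implied z = VaR/σ = 3.323 / 2.02 = 1.645.
This matches z(95%) = 1.645.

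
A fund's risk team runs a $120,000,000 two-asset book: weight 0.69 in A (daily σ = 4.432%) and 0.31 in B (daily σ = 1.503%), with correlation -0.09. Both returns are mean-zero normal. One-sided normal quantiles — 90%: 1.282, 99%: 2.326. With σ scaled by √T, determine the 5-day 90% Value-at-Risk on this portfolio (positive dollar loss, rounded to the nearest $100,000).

$10,500,000

σ_p = √(0.69²·4.432² + 0.31²·1.503² + 2·-0.09·0.69·0.31·4.432·1.503) = 3.052%.
σ_{5d} = 3.052% × √5 = 6.824%.
VaR = 1.282 × 6.824% = 8.748%; on $120,000,000 that is $10,497,600.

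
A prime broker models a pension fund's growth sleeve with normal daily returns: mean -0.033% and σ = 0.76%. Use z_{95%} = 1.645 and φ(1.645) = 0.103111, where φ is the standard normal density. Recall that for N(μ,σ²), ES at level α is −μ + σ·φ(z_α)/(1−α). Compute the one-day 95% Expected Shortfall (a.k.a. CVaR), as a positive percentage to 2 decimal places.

1.60%

Tail multiplier: φ(z)/(1−α) = 0.103111 / 0.05 = 2.062.
ES = −(-0.033%) + 0.76% × 2.062 = 1.600%.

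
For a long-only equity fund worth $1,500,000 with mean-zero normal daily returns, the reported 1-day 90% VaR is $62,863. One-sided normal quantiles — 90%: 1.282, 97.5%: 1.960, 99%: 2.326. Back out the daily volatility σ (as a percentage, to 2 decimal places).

3.27%

VaR as a fraction: $62,863 / $1,500,000 = 4.191%.
σ = VaR / z = 4.191% / 1.282 = 3.269%.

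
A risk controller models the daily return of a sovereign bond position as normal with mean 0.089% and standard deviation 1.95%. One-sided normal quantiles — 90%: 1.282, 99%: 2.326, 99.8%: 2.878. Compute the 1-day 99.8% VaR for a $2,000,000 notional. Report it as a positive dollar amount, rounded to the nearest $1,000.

$110,000

VaR = −μ + z·σ = −(0.089%) + 2.878 × 1.95% = 5.523%.
On $2,000,000: 0.05523 × $2,000,000 = $110,460.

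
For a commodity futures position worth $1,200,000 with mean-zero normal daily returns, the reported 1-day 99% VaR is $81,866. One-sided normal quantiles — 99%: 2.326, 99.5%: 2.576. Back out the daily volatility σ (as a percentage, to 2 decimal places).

VaR as a fraction: $81,866 / $1,200,000 = 6.822%.
σ = VaR / z = 6.822% / 2.326 = 2.933%.

2.93%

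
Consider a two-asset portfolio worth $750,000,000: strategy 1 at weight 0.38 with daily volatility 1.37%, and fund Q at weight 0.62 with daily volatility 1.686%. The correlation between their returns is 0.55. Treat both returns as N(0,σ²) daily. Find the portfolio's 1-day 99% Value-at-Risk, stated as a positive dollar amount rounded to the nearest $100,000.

σ_p² = 0.38²·1.37² + 0.62²·1.686² + 2·0.55·0.38·0.62·1.37·1.686 = 1.9623 (%²).
σ_p = √1.9623 = 1.401%.
At 99%, z = 2.326.
VaR = 2.326 × 1.401% = 3.259%; on $750,000,000 that is $24,442,500.

$24,400,000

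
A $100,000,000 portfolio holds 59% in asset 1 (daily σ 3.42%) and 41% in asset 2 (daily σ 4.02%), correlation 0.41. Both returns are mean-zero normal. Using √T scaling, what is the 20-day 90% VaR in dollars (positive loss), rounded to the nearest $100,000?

$17,700,000

σ_p = √(0.59²·3.42² + 0.41²·4.02² + 2·0.41·0.59·0.41·3.42·4.02) = 3.085%.
σ_{20d} = 3.085% × √20 = 13.797%.
z(90%) = 1.282.
VaR = 1.282 × 13.797% = 17.688%; on $100,000,000 that is $17,688,000.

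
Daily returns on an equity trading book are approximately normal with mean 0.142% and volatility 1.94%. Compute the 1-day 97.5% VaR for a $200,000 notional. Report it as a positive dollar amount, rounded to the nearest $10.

At 97.5% one-sided, z = 1.960.
VaR = −μ + z·σ = −(0.142%) + 1.960 × 1.94% = 3.660%.
On $200,000: 0.03660 × $200,000 = $7,320.

$7,320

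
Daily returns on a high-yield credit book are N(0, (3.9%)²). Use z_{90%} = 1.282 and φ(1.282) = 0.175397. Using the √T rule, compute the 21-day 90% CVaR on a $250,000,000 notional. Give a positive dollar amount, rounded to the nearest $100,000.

$78,400,000

σ_{21d} = 3.9% × √21 = 17.872%.
ES multiplier = φ(z)/(1−α) = 0.175397/0.1 = 1.754.
ES = 17.872% × 1.754 = 31.347%; on $250,000,000: $78,367,500.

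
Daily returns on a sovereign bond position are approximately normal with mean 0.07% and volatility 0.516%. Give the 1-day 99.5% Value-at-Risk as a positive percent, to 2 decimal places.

1.26%

At 99.5% one-sided, z = 2.576.
VaR = −μ + z·σ = −(0.07%) + 2.576 × 0.516% = 1.259%.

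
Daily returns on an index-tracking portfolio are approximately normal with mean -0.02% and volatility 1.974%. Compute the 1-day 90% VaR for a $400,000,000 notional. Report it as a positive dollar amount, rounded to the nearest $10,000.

At 90% one-sided, z = 1.282.
VaR = −μ + z·σ = −(-0.02%) + 1.282 × 1.974% = 2.551%.
On $400,000,000: 0.02551 × $400,000,000 = $10,204,000.

$10,200,000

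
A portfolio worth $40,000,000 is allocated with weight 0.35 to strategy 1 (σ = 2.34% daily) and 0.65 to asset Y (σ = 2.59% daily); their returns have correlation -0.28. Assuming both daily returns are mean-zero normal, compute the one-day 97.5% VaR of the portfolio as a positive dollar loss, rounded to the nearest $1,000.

$1,296,000

σ_p² = 0.35²·2.34² + 0.65²·2.59² + 2·-0.28·0.35·0.65·2.34·2.59 = 2.7328 (%²).
σ_p = √2.7328 = 1.653%.
At 97.5%, z = 1.960.
VaR = 1.960 × 1.653% = 3.240%; on $40,000,000 that is $1,296,000.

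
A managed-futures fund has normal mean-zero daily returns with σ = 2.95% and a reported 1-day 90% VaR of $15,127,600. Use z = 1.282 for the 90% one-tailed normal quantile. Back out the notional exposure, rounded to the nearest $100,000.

$400,000,000

VaR as a fraction of value: z·σ = 1.282 × 2.95% = 3.7819%.
Position = $15,127,600 / 0.037819 = $400,000,000.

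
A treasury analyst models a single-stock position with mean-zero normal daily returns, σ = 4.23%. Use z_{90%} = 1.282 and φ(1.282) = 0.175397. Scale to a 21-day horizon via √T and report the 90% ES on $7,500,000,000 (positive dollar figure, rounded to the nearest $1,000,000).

σ_{21d} = 4.23% × √21 = 19.384%.
ES multiplier = φ(z)/(1−α) = 0.175397/0.1 = 1.754.
ES = 19.384% × 1.754 = 34.000%; on $7,500,000,000: $2,550,000,000.

$2,550,000,000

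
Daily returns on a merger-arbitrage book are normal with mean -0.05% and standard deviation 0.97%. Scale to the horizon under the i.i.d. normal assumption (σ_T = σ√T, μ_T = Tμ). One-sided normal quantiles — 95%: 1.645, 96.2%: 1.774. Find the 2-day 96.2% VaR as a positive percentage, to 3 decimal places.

σ_{2d} = 0.97% × √2 = 1.372%; μ_{2d} = 2 × -0.05% = -0.100%.
VaR = −(-0.100%) + 1.774 × 1.372% = 2.534%.

2.534%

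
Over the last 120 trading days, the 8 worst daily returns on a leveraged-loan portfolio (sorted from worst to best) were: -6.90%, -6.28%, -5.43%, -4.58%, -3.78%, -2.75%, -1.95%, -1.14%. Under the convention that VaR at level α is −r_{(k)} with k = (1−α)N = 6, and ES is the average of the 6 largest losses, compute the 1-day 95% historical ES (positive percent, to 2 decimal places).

4.95%

The 6 worst returns sum to -29.72%.
ES = −(-29.72%) / 6 = 4.9533…% ≈ 4.95%.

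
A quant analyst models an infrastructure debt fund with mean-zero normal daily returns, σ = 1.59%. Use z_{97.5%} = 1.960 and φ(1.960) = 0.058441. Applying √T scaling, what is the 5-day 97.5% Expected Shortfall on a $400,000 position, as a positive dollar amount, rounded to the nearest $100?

$33,200

σ_{5d} = 1.59% × √5 = 3.555%.
ES multiplier = φ(z)/(1−α) = 0.058441/0.025 = 2.338.
ES = 3.555% × 2.338 = 8.312%; on $400,000: $33,248.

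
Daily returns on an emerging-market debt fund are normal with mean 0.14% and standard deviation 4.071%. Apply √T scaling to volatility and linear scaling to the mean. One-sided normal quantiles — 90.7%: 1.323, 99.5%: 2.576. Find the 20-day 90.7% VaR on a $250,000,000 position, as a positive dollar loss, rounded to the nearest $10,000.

σ_{20d} = 4.071% × √20 = 18.206%; μ_{20d} = 20 × 0.14% = 2.800%.
VaR = −(2.800%) + 1.323 × 18.206% = 21.287%.
On $250,000,000: 0.21287 × $250,000,000 = $53,217,500.

$53,220,000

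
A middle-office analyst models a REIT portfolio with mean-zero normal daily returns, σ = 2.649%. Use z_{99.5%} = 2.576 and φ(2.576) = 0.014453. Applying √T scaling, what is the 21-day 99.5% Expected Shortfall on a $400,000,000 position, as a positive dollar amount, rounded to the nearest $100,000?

σ_{21d} = 2.649% × √21 = 12.139%.
ES multiplier = φ(z)/(1−α) = 0.014453/0.005 = 2.891.
ES = 12.139% × 2.891 = 35.094%; on $400,000,000: $140,376,000.

$140,400,000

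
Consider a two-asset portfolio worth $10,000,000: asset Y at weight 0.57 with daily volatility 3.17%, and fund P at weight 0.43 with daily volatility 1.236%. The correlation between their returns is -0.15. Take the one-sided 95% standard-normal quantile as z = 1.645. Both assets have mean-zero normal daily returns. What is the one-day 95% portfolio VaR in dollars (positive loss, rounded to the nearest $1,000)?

$297,000

σ_p² = 0.57²·3.17² + 0.43²·1.236² + 2·-0.15·0.57·0.43·3.17·1.236 = 3.2593 (%²).
σ_p = √3.2593 = 1.805%.
VaR = 1.645 × 1.805% = 2.969%; on $10,000,000 that is $296,900.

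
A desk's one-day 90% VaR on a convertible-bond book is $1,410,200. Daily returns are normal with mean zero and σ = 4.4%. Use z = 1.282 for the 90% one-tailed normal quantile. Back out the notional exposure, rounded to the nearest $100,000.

VaR as a fraction of value: z·σ = 1.282 × 4.4% = 5.6408%.
Position = $1,410,200 / 0.056408 = $25,000,000.

$25,000,000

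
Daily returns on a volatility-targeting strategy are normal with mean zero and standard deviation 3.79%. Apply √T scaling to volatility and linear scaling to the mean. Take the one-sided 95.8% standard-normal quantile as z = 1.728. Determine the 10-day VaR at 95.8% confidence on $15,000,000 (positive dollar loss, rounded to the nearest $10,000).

$3,110,000

σ_{10d} = 3.79% × √10 = 11.985%.
VaR = 1.728 × 11.985% = 20.710%.
On $15,000,000: 0.20710 × $15,000,000 = $3,106,500.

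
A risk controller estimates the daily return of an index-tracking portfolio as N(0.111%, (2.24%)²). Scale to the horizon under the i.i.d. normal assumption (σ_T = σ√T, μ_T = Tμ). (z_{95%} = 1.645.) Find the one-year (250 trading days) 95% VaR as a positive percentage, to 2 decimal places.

σ_{250d} = 2.24% × √250 = 35.418%; μ_{250d} = 250 × 0.111% = 27.750%.
VaR = −(27.750%) + 1.645 × 35.418% = 30.513%.

30.51%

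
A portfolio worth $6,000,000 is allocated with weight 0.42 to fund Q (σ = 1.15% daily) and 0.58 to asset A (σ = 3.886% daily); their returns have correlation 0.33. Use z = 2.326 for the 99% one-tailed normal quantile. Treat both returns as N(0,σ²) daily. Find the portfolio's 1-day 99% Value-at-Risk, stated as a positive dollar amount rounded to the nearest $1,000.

$343,000

σ_p² = 0.42²·1.15² + 0.58²·3.886² + 2·0.33·0.42·0.58·1.15·3.886 = 6.0318 (%²).
σ_p = √6.0318 = 2.456%.
VaR = 2.326 × 2.456% = 5.713%; on $6,000,000 that is $342,780.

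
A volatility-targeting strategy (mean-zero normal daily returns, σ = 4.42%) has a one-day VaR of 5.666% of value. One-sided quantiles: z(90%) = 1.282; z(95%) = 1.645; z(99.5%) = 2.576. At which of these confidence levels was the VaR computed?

Implied z = VaR/σ = 5.666 / 4.42 = 1.282.
This matches z(90%) = 1.282.

90%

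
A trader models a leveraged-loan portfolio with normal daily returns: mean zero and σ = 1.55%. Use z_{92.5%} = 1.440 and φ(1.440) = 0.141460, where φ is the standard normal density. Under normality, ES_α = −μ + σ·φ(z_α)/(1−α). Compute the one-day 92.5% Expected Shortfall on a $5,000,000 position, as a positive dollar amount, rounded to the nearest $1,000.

$146,000

Tail multiplier: φ(z)/(1−α) = 0.141460 / 0.075 = 1.886.
ES = 1.55% × 1.886 = 2.923%.
On $5,000,000: 0.02923 × $5,000,000 = $146,150.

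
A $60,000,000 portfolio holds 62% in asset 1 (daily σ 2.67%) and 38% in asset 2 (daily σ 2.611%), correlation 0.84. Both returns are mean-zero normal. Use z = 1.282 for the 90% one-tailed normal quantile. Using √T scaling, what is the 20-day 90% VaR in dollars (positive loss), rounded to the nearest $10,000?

$8,760,000

σ_p = √(0.62²·2.67² + 0.38²·2.611² + 2·0.84·0.62·0.38·2.67·2.611) = 2.546%.
σ_{20d} = 2.546% × √20 = 11.386%.
VaR = 1.282 × 11.386% = 14.597%; on $60,000,000 that is $8,758,200.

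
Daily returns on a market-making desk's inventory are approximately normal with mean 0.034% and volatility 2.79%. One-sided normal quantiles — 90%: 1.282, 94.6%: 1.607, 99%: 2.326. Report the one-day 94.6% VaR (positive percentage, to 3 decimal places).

4.450%

VaR = −μ + z·σ = −(0.034%) + 1.607 × 2.79% = 4.450%.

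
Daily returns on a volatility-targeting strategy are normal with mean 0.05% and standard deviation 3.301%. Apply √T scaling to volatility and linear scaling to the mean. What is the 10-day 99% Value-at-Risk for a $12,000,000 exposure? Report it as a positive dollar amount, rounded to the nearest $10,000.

$2,850,000

At 99%, z = 2.326.
σ_{10d} = 3.301% × √10 = 10.439%; μ_{10d} = 10 × 0.05% = 0.500%.
VaR = −(0.500%) + 2.326 × 10.439% = 23.781%.
On $12,000,000: 0.23781 × $12,000,000 = $2,853,720.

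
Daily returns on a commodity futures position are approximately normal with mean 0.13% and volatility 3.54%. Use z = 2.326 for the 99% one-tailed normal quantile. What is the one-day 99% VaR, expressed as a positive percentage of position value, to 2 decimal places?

VaR = −μ + z·σ = −(0.13%) + 2.326 × 3.54% = 8.104%.

8.10%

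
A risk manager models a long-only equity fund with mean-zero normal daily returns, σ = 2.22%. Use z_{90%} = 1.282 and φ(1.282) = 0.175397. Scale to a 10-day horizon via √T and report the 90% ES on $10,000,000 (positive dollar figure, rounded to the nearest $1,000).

$1,231,000

σ_{10d} = 2.22% × √10 = 7.020%.
ES multiplier = φ(z)/(1−α) = 0.175397/0.1 = 1.754.
ES = 7.020% × 1.754 = 12.313%; on $10,000,000: $1,231,300.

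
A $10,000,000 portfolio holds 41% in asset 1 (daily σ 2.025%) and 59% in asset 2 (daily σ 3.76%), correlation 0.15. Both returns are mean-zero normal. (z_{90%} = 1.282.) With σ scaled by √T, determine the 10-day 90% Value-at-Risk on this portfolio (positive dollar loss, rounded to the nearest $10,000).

σ_p = √(0.41²·2.025² + 0.59²·3.76² + 2·0.15·0.41·0.59·2.025·3.76) = 2.483%.
σ_{10d} = 2.483% × √10 = 7.852%.
VaR = 1.282 × 7.852% = 10.066%; on $10,000,000 that is $1,006,600.

$1,010,000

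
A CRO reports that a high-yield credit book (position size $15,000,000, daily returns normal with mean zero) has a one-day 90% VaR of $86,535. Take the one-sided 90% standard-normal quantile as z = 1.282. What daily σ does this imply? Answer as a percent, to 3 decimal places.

VaR as a fraction: $86,535 / $15,000,000 = 0.577%.
σ = VaR / z = 0.577% / 1.282 = 0.450%.

0.450%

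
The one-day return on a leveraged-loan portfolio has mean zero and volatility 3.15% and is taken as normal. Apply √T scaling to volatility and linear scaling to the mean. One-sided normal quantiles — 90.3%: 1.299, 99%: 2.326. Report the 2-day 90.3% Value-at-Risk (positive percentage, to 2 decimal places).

5.79%

σ_{2d} = 3.15% × √2 = 4.455%.
VaR = 1.299 × 4.455% = 5.787%.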